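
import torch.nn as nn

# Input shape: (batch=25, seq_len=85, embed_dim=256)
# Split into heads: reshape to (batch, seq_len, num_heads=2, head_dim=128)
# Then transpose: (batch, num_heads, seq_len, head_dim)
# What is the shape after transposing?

Input shape: (25, 85, 256)
  -> after reshape: (25, 85, 2, 128)
Output shape: (25, 2, 85, 128)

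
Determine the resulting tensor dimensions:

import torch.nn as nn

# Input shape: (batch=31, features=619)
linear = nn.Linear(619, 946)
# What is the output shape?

Input shape: (31, 619)
Output shape: (31, 946)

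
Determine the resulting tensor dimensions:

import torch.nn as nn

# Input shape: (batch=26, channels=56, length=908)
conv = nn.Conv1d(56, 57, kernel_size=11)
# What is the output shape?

Input shape: (26, 56, 908)
Output shape: (26, 57, 898)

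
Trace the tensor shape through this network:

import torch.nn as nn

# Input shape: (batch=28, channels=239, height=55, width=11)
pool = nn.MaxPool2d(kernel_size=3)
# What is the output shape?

Input shape: (28, 239, 55, 11)
Output shape: (28, 239, 18, 3)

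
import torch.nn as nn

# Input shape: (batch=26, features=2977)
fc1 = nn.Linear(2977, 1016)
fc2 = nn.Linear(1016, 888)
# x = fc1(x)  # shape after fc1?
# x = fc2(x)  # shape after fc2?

Input shape: (26, 2977)
  -> after fc1: (26, 1016)
Output shape: (26, 888)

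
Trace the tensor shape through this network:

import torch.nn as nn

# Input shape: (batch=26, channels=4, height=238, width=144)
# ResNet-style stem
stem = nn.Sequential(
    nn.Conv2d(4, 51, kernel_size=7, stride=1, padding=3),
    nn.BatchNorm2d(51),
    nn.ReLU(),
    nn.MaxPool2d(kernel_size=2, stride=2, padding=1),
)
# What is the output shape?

Input shape: (26, 4, 238, 144)
  -> after Conv2d 7x7 stride=1: (26, 51, 238, 144)
Output shape: (26, 51, 120, 73)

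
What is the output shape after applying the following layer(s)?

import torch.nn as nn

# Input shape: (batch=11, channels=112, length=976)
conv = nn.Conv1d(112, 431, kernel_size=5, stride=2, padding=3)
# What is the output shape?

Input shape: (11, 112, 976)
Output shape: (11, 431, 489)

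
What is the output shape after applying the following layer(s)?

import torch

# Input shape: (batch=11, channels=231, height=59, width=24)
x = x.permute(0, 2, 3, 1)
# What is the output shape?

Input shape: (11, 231, 59, 24)
Output shape: (11, 59, 24, 231)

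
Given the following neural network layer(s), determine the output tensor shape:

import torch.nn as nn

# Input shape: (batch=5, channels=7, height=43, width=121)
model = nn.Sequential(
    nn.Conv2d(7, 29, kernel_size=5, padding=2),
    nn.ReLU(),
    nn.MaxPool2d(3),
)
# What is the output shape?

Input shape: (5, 7, 43, 121)
  -> after Conv2d: (5, 29, 43, 121)
  -> after ReLU: (5, 29, 43, 121)
Output shape: (5, 29, 14, 40)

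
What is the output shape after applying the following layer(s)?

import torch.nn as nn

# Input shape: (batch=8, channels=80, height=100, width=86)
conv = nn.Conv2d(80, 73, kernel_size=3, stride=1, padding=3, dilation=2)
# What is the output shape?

Input shape: (8, 80, 100, 86)
Output shape: (8, 73, 102, 88)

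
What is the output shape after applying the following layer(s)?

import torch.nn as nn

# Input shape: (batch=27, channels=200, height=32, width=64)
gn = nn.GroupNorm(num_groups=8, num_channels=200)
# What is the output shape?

Input shape: (27, 200, 32, 64)
Output shape: (27, 200, 32, 64)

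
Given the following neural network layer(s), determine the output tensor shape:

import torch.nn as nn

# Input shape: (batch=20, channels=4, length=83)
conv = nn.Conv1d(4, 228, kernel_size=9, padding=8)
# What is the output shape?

Input shape: (20, 4, 83)
Output shape: (20, 228, 91)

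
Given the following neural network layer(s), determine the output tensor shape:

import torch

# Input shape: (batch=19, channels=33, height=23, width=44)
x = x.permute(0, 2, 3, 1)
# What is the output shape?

Input shape: (19, 33, 23, 44)
Output shape: (19, 23, 44, 33)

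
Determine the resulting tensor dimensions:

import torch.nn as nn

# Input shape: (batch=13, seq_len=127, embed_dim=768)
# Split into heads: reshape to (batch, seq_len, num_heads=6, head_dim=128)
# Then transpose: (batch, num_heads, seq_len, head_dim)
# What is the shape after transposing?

Input shape: (13, 127, 768)
  -> after reshape: (13, 127, 6, 128)
Output shape: (13, 6, 127, 128)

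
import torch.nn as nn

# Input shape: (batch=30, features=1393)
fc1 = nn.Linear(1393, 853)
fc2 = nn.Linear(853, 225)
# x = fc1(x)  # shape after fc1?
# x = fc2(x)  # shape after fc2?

Input shape: (30, 1393)
  -> after fc1: (30, 853)
Output shape: (30, 225)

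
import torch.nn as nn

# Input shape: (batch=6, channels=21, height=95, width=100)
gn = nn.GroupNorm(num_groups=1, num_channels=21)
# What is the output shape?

Input shape: (6, 21, 95, 100)
Output shape: (6, 21, 95, 100)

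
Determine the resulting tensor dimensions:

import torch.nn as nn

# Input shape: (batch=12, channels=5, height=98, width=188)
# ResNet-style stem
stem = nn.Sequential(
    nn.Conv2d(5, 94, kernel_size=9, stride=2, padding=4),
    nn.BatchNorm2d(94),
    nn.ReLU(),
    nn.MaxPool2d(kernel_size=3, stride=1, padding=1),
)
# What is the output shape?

Input shape: (12, 5, 98, 188)
  -> after Conv2d 9x9 stride=2: (12, 94, 49, 94)
Output shape: (12, 94, 49, 94)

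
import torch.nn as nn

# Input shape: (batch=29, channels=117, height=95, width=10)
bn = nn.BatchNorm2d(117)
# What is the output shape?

Input shape: (29, 117, 95, 10)
Output shape: (29, 117, 95, 10)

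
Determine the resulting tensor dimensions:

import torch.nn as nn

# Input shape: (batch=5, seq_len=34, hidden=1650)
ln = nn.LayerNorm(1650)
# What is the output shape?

Input shape: (5, 34, 1650)
Output shape: (5, 34, 1650)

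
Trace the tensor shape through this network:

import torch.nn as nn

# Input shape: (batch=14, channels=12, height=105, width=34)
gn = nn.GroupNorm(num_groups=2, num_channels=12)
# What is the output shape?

Input shape: (14, 12, 105, 34)
Output shape: (14, 12, 105, 34)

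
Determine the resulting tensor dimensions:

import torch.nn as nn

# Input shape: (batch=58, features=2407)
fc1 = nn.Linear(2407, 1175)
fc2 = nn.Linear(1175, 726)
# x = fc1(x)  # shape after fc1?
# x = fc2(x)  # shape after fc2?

Input shape: (58, 2407)
  -> after fc1: (58, 1175)
Output shape: (58, 726)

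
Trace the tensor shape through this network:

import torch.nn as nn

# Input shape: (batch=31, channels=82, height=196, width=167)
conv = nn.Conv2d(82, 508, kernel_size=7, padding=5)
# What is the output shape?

Input shape: (31, 82, 196, 167)
Output shape: (31, 508, 200, 171)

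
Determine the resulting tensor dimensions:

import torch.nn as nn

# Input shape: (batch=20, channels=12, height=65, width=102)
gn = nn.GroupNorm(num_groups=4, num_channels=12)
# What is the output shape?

Input shape: (20, 12, 65, 102)
Output shape: (20, 12, 65, 102)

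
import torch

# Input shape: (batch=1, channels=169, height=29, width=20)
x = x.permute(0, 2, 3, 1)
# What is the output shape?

Input shape: (1, 169, 29, 20)
Output shape: (1, 29, 20, 169)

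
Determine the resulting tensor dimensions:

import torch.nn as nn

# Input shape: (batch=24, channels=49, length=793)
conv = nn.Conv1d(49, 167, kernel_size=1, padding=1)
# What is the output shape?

Input shape: (24, 49, 793)
Output shape: (24, 167, 795)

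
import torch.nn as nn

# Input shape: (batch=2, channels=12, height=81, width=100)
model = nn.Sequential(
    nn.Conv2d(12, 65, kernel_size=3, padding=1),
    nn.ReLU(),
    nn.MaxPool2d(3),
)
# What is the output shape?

Input shape: (2, 12, 81, 100)
  -> after Conv2d: (2, 65, 81, 100)
  -> after ReLU: (2, 65, 81, 100)
Output shape: (2, 65, 27, 33)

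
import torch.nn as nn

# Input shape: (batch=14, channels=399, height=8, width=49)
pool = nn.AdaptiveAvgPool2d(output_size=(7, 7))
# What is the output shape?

Input shape: (14, 399, 8, 49)
Output shape: (14, 399, 7, 7)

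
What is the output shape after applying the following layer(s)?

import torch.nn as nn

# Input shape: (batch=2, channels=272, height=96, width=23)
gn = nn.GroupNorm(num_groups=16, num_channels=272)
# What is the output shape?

Input shape: (2, 272, 96, 23)
Output shape: (2, 272, 96, 23)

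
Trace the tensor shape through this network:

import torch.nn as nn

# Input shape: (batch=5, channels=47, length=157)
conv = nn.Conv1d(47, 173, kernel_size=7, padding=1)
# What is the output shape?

Input shape: (5, 47, 157)
Output shape: (5, 173, 153)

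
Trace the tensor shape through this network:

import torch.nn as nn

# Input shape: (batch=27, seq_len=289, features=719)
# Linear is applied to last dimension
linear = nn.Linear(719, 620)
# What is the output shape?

Input shape: (27, 289, 719)
Output shape: (27, 289, 620)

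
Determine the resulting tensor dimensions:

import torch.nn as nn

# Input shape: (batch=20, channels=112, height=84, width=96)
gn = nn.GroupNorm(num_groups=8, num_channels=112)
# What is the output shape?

Input shape: (20, 112, 84, 96)
Output shape: (20, 112, 84, 96)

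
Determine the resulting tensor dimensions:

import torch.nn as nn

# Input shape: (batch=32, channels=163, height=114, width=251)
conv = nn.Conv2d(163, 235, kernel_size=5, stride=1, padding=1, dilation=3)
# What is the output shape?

Input shape: (32, 163, 114, 251)
Output shape: (32, 235, 104, 241)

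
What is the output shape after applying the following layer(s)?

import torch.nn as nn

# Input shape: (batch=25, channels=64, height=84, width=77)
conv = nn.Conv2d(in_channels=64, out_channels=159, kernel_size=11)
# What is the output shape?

Input shape: (25, 64, 84, 77)
Output shape: (25, 159, 74, 67)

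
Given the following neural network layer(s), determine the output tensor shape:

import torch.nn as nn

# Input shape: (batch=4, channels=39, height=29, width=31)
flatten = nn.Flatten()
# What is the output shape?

Input shape: (4, 39, 29, 31)
Output shape: (4, 35061)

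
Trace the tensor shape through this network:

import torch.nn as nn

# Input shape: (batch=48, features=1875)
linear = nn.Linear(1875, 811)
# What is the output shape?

Input shape: (48, 1875)
Output shape: (48, 811)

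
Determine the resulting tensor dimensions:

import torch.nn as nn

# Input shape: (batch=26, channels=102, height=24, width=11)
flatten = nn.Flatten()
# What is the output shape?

Input shape: (26, 102, 24, 11)
Output shape: (26, 26928)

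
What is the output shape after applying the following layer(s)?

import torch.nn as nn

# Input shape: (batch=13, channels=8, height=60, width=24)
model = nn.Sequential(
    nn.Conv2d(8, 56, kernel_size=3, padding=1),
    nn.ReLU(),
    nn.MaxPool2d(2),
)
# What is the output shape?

Input shape: (13, 8, 60, 24)
  -> after Conv2d: (13, 56, 60, 24)
  -> after ReLU: (13, 56, 60, 24)
Output shape: (13, 56, 30, 12)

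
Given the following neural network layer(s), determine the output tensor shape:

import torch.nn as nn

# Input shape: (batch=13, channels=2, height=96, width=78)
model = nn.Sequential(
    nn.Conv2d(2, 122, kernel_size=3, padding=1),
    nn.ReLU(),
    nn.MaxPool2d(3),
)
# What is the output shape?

Input shape: (13, 2, 96, 78)
  -> after Conv2d: (13, 122, 96, 78)
  -> after ReLU: (13, 122, 96, 78)
Output shape: (13, 122, 32, 26)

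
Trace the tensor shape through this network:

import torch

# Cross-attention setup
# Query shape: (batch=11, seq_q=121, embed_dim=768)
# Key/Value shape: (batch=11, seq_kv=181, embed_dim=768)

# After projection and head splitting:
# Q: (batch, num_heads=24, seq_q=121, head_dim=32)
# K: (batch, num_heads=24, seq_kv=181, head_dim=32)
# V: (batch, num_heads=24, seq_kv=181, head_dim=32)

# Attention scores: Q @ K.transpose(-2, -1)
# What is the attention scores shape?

Input shape: (11, 121, 768)
Output shape: (11, 24, 121, 181)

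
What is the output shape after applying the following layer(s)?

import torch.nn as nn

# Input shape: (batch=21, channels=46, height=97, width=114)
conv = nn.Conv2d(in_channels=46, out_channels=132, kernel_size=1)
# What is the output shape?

Input shape: (21, 46, 97, 114)
Output shape: (21, 132, 97, 114)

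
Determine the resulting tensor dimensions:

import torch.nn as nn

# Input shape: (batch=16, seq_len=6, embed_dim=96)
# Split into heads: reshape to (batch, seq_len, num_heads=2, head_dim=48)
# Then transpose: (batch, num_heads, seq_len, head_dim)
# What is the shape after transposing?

Input shape: (16, 6, 96)
  -> after reshape: (16, 6, 2, 48)
Output shape: (16, 2, 6, 48)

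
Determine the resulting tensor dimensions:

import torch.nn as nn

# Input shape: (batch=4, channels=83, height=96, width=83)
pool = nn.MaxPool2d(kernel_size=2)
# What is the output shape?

Input shape: (4, 83, 96, 83)
Output shape: (4, 83, 48, 41)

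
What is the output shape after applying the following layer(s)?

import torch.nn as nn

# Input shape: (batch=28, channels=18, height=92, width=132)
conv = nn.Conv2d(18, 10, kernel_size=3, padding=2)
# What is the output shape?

Input shape: (28, 18, 92, 132)
Output shape: (28, 10, 94, 134)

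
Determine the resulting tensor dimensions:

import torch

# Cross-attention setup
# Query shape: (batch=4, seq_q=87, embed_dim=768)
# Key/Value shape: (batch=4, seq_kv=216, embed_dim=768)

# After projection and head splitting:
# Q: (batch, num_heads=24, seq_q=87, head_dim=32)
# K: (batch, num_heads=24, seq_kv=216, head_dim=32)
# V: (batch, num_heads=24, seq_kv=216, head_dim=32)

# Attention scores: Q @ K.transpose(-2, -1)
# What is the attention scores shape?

Input shape: (4, 87, 768)
Output shape: (4, 24, 87, 216)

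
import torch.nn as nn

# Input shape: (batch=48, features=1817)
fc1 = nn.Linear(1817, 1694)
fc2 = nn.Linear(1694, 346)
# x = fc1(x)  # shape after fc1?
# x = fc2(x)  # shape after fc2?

Input shape: (48, 1817)
  -> after fc1: (48, 1694)
Output shape: (48, 346)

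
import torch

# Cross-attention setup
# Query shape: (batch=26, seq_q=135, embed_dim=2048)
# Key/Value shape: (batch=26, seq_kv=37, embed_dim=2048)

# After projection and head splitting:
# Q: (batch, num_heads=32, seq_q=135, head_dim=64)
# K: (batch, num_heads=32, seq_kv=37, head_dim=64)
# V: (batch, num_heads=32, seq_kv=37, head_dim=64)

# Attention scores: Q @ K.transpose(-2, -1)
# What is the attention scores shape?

Input shape: (26, 135, 2048)
Output shape: (26, 32, 135, 37)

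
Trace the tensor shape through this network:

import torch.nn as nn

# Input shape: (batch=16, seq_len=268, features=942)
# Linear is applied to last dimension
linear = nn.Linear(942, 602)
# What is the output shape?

Input shape: (16, 268, 942)
Output shape: (16, 268, 602)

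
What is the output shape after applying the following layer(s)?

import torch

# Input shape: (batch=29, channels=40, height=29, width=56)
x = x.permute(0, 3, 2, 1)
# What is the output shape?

Input shape: (29, 40, 29, 56)
Output shape: (29, 56, 29, 40)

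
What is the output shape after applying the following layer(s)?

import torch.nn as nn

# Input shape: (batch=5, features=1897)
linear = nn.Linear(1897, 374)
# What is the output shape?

Input shape: (5, 1897)
Output shape: (5, 374)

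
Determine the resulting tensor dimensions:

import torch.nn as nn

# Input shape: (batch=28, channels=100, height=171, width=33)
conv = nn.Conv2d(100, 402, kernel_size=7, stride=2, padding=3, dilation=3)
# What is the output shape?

Input shape: (28, 100, 171, 33)
Output shape: (28, 402, 80, 11)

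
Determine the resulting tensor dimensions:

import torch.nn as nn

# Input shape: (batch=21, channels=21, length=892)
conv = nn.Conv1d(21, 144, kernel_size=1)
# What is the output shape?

Input shape: (21, 21, 892)
Output shape: (21, 144, 892)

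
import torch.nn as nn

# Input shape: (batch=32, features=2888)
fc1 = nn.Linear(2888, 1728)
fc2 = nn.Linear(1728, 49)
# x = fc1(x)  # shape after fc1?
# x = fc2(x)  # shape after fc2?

Input shape: (32, 2888)
  -> after fc1: (32, 1728)
Output shape: (32, 49)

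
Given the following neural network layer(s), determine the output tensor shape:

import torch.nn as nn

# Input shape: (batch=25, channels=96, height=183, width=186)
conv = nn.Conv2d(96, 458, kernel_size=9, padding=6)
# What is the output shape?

Input shape: (25, 96, 183, 186)
Output shape: (25, 458, 187, 190)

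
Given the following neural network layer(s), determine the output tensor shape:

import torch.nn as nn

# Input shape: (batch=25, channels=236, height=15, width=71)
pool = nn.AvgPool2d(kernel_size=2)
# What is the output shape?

Input shape: (25, 236, 15, 71)
Output shape: (25, 236, 7, 35)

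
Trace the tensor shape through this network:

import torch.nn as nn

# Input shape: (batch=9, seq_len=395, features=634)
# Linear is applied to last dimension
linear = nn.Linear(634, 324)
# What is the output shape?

Input shape: (9, 395, 634)
Output shape: (9, 395, 324)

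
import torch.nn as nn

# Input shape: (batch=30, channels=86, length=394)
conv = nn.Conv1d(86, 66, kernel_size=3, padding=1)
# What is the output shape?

Input shape: (30, 86, 394)
Output shape: (30, 66, 394)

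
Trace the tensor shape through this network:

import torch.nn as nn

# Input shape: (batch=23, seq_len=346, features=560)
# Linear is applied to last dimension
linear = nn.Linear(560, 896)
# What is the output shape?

Input shape: (23, 346, 560)
Output shape: (23, 346, 896)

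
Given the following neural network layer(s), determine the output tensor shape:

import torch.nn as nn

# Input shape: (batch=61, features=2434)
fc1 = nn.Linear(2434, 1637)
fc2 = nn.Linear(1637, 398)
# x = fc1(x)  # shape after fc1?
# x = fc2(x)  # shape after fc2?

Input shape: (61, 2434)
  -> after fc1: (61, 1637)
Output shape: (61, 398)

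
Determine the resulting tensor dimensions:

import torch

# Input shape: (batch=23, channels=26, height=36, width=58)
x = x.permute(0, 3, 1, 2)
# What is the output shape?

Input shape: (23, 26, 36, 58)
Output shape: (23, 58, 26, 36)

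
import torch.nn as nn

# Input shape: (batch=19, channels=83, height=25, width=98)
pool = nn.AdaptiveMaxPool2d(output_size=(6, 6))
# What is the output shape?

Input shape: (19, 83, 25, 98)
Output shape: (19, 83, 6, 6)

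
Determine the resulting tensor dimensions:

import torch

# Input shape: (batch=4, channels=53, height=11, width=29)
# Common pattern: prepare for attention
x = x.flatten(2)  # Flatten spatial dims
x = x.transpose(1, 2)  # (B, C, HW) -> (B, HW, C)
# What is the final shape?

Input shape: (4, 53, 11, 29)
  -> after flatten(2): (4, 53, 319)
Output shape: (4, 319, 53)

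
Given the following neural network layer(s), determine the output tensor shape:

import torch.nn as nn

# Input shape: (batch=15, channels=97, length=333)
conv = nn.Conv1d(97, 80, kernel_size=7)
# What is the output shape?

Input shape: (15, 97, 333)
Output shape: (15, 80, 327)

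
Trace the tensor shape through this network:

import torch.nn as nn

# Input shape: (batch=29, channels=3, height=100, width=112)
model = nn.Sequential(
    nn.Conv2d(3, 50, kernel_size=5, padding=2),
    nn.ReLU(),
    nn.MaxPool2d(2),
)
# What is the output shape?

Input shape: (29, 3, 100, 112)
  -> after Conv2d: (29, 50, 100, 112)
  -> after ReLU: (29, 50, 100, 112)
Output shape: (29, 50, 50, 56)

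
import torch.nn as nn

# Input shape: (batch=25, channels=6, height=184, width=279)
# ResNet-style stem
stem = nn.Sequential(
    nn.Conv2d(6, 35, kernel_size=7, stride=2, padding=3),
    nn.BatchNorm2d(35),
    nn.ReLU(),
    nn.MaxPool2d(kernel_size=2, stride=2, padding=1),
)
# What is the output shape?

Input shape: (25, 6, 184, 279)
  -> after Conv2d 7x7 stride=2: (25, 35, 92, 140)
Output shape: (25, 35, 47, 71)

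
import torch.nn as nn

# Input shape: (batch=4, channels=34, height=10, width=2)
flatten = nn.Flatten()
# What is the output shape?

Input shape: (4, 34, 10, 2)
Output shape: (4, 680)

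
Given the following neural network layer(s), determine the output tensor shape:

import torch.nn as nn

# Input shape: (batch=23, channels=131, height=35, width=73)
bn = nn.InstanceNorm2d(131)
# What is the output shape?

Input shape: (23, 131, 35, 73)
Output shape: (23, 131, 35, 73)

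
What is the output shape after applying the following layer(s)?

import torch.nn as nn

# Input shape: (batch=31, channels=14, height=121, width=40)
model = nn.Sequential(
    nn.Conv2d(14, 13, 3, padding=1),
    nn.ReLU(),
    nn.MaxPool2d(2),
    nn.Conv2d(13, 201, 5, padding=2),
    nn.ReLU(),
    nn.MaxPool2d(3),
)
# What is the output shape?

Input shape: (31, 14, 121, 40)
  -> after first Conv2d: (31, 13, 121, 40)
  -> after first MaxPool2d: (31, 13, 60, 20)
  -> after second Conv2d: (31, 201, 60, 20)
Output shape: (31, 201, 20, 6)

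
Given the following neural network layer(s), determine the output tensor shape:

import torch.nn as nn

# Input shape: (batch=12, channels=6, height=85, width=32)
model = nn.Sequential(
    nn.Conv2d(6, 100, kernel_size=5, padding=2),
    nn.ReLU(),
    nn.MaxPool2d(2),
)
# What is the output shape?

Input shape: (12, 6, 85, 32)
  -> after Conv2d: (12, 100, 85, 32)
  -> after ReLU: (12, 100, 85, 32)
Output shape: (12, 100, 42, 16)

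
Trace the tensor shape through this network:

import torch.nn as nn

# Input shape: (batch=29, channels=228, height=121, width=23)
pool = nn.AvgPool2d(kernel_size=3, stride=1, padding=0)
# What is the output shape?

Input shape: (29, 228, 121, 23)
Output shape: (29, 228, 119, 21)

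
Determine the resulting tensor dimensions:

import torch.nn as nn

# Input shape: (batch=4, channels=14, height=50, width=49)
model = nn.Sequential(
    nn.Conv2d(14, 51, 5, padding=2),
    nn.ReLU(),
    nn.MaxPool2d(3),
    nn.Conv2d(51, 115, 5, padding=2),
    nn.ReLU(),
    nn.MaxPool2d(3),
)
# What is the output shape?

Input shape: (4, 14, 50, 49)
  -> after first Conv2d: (4, 51, 50, 49)
  -> after first MaxPool2d: (4, 51, 16, 16)
  -> after second Conv2d: (4, 115, 16, 16)
Output shape: (4, 115, 5, 5)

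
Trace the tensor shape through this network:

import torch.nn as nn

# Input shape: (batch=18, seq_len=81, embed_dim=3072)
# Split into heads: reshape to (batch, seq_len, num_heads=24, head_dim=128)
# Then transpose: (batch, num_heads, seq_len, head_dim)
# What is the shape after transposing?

Input shape: (18, 81, 3072)
  -> after reshape: (18, 81, 24, 128)
Output shape: (18, 24, 81, 128)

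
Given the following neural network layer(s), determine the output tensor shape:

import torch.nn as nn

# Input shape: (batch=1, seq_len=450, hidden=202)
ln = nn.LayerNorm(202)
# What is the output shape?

Input shape: (1, 450, 202)
Output shape: (1, 450, 202)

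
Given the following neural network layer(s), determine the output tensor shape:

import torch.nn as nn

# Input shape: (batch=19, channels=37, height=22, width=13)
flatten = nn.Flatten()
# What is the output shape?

Input shape: (19, 37, 22, 13)
Output shape: (19, 10582)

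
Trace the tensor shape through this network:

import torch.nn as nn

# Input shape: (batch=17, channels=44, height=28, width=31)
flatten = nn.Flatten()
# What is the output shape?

Input shape: (17, 44, 28, 31)
Output shape: (17, 38192)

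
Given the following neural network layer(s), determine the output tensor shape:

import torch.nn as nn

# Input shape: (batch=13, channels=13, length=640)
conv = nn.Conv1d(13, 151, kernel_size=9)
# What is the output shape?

Input shape: (13, 13, 640)
Output shape: (13, 151, 632)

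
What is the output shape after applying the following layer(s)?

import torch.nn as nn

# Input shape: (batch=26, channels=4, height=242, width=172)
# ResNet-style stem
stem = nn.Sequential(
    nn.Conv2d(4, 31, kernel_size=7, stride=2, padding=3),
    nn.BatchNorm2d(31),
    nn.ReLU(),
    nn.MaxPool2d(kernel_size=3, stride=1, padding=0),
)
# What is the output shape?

Input shape: (26, 4, 242, 172)
  -> after Conv2d 7x7 stride=2: (26, 31, 121, 86)
Output shape: (26, 31, 119, 84)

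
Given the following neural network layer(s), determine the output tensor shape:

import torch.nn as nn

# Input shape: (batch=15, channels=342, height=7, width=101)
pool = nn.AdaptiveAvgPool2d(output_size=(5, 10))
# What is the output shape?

Input shape: (15, 342, 7, 101)
Output shape: (15, 342, 5, 10)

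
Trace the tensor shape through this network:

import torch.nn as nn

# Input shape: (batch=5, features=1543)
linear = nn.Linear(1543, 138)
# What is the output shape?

Input shape: (5, 1543)
Output shape: (5, 138)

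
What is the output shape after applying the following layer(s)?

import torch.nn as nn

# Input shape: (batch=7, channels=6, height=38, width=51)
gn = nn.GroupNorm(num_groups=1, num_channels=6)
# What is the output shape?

Input shape: (7, 6, 38, 51)
Output shape: (7, 6, 38, 51)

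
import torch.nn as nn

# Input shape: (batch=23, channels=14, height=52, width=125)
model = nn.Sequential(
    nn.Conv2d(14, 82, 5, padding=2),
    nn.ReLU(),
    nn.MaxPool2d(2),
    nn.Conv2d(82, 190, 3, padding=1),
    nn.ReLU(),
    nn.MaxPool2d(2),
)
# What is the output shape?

Input shape: (23, 14, 52, 125)
  -> after first Conv2d: (23, 82, 52, 125)
  -> after first MaxPool2d: (23, 82, 26, 62)
  -> after second Conv2d: (23, 190, 26, 62)
Output shape: (23, 190, 13, 31)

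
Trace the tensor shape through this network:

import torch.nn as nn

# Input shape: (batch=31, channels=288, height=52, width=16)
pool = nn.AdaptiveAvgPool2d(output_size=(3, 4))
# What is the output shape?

Input shape: (31, 288, 52, 16)
Output shape: (31, 288, 3, 4)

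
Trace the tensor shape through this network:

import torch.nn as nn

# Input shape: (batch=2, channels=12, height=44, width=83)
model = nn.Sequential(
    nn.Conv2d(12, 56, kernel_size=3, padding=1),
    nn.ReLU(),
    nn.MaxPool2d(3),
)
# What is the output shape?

Input shape: (2, 12, 44, 83)
  -> after Conv2d: (2, 56, 44, 83)
  -> after ReLU: (2, 56, 44, 83)
Output shape: (2, 56, 14, 27)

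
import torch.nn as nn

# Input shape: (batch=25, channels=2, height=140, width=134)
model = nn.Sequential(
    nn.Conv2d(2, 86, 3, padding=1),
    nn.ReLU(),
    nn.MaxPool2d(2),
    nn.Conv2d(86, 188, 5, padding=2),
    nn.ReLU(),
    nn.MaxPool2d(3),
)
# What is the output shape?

Input shape: (25, 2, 140, 134)
  -> after first Conv2d: (25, 86, 140, 134)
  -> after first MaxPool2d: (25, 86, 70, 67)
  -> after second Conv2d: (25, 188, 70, 67)
Output shape: (25, 188, 23, 22)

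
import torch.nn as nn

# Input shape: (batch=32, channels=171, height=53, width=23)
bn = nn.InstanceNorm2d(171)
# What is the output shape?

Input shape: (32, 171, 53, 23)
Output shape: (32, 171, 53, 23)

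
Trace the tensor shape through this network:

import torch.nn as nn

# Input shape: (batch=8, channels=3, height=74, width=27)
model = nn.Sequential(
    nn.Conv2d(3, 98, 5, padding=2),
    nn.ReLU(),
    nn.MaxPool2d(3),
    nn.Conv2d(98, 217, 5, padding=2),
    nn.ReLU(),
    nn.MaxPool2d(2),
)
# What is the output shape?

Input shape: (8, 3, 74, 27)
  -> after first Conv2d: (8, 98, 74, 27)
  -> after first MaxPool2d: (8, 98, 24, 9)
  -> after second Conv2d: (8, 217, 24, 9)
Output shape: (8, 217, 12, 4)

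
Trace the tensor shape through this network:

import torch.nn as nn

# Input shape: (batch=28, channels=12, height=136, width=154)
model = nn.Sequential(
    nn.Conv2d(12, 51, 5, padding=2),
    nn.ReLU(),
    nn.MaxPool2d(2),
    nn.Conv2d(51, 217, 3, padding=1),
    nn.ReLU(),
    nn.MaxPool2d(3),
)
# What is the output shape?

Input shape: (28, 12, 136, 154)
  -> after first Conv2d: (28, 51, 136, 154)
  -> after first MaxPool2d: (28, 51, 68, 77)
  -> after second Conv2d: (28, 217, 68, 77)
Output shape: (28, 217, 22, 25)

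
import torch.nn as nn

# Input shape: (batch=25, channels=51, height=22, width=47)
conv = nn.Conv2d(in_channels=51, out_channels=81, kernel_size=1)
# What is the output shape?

Input shape: (25, 51, 22, 47)
Output shape: (25, 81, 22, 47)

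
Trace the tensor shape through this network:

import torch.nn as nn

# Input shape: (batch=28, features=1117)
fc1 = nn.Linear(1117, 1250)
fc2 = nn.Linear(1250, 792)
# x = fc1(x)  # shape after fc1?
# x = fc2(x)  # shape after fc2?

Input shape: (28, 1117)
  -> after fc1: (28, 1250)
Output shape: (28, 792)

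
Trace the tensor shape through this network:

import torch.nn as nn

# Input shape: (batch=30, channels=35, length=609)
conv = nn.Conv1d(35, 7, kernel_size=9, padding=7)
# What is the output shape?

Input shape: (30, 35, 609)
Output shape: (30, 7, 615)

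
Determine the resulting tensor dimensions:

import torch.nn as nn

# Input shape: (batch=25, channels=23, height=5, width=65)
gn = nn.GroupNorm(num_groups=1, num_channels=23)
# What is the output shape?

Input shape: (25, 23, 5, 65)
Output shape: (25, 23, 5, 65)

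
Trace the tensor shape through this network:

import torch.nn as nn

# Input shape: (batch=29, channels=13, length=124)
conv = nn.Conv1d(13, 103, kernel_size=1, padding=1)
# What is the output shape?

Input shape: (29, 13, 124)
Output shape: (29, 103, 126)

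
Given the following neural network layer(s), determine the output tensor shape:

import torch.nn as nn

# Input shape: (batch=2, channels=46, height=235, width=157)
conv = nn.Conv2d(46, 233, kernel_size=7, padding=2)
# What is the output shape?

Input shape: (2, 46, 235, 157)
Output shape: (2, 233, 233, 155)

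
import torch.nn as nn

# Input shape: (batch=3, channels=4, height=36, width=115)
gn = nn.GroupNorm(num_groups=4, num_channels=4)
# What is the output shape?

Input shape: (3, 4, 36, 115)
Output shape: (3, 4, 36, 115)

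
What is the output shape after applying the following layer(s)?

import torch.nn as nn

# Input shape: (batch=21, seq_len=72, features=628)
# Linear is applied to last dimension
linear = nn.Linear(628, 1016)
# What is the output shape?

Input shape: (21, 72, 628)
Output shape: (21, 72, 1016)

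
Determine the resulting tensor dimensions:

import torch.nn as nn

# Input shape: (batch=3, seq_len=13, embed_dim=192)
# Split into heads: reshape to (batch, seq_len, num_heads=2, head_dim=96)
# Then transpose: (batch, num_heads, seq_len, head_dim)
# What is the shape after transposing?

Input shape: (3, 13, 192)
  -> after reshape: (3, 13, 2, 96)
Output shape: (3, 2, 13, 96)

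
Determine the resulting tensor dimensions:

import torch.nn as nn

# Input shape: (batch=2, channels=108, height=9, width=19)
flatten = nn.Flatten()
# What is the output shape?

Input shape: (2, 108, 9, 19)
Output shape: (2, 18468)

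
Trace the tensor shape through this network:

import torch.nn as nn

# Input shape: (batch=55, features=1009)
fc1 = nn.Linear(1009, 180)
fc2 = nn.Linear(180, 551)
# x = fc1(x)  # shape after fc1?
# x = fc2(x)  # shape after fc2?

Input shape: (55, 1009)
  -> after fc1: (55, 180)
Output shape: (55, 551)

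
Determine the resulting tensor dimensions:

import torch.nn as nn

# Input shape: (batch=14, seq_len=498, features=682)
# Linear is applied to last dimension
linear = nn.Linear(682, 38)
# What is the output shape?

Input shape: (14, 498, 682)
Output shape: (14, 498, 38)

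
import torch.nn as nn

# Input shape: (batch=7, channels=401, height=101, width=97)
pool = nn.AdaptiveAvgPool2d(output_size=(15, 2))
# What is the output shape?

Input shape: (7, 401, 101, 97)
Output shape: (7, 401, 15, 2)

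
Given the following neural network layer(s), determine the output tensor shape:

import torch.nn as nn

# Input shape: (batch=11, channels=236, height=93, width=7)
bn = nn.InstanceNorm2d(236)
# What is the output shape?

Input shape: (11, 236, 93, 7)
Output shape: (11, 236, 93, 7)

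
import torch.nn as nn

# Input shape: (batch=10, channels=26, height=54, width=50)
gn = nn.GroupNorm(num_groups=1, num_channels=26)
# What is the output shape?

Input shape: (10, 26, 54, 50)
Output shape: (10, 26, 54, 50)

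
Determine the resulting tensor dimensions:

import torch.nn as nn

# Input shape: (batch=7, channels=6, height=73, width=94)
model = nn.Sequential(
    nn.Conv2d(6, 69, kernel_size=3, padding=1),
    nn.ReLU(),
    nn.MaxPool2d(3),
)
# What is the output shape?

Input shape: (7, 6, 73, 94)
  -> after Conv2d: (7, 69, 73, 94)
  -> after ReLU: (7, 69, 73, 94)
Output shape: (7, 69, 24, 31)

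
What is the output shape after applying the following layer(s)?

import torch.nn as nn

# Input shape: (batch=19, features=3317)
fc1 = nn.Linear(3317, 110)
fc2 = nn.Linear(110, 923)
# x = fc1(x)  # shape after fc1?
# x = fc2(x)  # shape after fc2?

Input shape: (19, 3317)
  -> after fc1: (19, 110)
Output shape: (19, 923)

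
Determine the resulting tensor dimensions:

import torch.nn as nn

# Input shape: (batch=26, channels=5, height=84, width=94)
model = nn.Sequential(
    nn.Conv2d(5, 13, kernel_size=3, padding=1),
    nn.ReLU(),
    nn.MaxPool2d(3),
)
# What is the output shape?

Input shape: (26, 5, 84, 94)
  -> after Conv2d: (26, 13, 84, 94)
  -> after ReLU: (26, 13, 84, 94)
Output shape: (26, 13, 28, 31)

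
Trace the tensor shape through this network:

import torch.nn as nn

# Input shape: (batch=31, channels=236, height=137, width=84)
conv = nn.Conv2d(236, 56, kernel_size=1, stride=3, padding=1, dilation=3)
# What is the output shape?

Input shape: (31, 236, 137, 84)
Output shape: (31, 56, 47, 29)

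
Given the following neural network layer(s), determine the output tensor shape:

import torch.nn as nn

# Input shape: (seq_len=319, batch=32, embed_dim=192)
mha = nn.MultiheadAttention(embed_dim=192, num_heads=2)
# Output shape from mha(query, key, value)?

Input shape: (319, 32, 192)
Output shape: (319, 32, 192)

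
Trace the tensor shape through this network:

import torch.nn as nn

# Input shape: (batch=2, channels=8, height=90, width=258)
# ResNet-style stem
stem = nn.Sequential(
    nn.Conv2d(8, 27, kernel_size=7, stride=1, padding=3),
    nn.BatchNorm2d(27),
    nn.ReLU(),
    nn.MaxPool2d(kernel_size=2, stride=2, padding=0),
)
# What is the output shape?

Input shape: (2, 8, 90, 258)
  -> after Conv2d 7x7 stride=1: (2, 27, 90, 258)
Output shape: (2, 27, 45, 129)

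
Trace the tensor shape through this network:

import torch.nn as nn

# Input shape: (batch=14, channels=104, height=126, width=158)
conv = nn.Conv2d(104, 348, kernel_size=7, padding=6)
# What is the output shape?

Input shape: (14, 104, 126, 158)
Output shape: (14, 348, 132, 164)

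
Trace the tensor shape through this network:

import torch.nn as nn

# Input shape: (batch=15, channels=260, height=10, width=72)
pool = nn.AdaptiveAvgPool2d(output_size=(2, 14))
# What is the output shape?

Input shape: (15, 260, 10, 72)
Output shape: (15, 260, 2, 14)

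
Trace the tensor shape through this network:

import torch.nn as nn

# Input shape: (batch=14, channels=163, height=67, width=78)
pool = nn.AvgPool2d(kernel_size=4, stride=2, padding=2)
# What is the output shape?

Input shape: (14, 163, 67, 78)
Output shape: (14, 163, 34, 40)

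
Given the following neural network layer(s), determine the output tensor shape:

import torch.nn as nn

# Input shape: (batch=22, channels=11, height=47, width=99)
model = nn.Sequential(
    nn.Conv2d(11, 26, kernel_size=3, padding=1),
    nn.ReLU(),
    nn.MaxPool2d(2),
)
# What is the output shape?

Input shape: (22, 11, 47, 99)
  -> after Conv2d: (22, 26, 47, 99)
  -> after ReLU: (22, 26, 47, 99)
Output shape: (22, 26, 23, 49)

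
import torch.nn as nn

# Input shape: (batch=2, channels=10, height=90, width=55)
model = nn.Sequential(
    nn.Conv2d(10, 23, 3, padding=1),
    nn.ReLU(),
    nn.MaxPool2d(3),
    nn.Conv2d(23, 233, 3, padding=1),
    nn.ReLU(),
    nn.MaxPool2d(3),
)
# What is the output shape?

Input shape: (2, 10, 90, 55)
  -> after first Conv2d: (2, 23, 90, 55)
  -> after first MaxPool2d: (2, 23, 30, 18)
  -> after second Conv2d: (2, 233, 30, 18)
Output shape: (2, 233, 10, 6)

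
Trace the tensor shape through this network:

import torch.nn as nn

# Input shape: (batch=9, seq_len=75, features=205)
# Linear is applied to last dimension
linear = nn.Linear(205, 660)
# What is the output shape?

Input shape: (9, 75, 205)
Output shape: (9, 75, 660)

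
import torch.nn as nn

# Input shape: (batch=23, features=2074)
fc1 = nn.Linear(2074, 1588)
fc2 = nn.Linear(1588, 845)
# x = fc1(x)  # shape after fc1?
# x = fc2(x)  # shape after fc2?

Input shape: (23, 2074)
  -> after fc1: (23, 1588)
Output shape: (23, 845)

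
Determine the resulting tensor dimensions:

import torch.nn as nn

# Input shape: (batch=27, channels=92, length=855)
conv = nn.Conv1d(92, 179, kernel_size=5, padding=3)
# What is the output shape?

Input shape: (27, 92, 855)
Output shape: (27, 179, 857)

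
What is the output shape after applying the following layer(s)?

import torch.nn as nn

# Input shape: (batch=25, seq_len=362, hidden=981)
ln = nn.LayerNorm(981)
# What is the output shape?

Input shape: (25, 362, 981)
Output shape: (25, 362, 981)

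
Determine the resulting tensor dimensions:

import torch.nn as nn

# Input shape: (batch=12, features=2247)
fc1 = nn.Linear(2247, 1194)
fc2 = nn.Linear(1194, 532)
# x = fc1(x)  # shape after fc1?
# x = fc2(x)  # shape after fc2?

Input shape: (12, 2247)
  -> after fc1: (12, 1194)
Output shape: (12, 532)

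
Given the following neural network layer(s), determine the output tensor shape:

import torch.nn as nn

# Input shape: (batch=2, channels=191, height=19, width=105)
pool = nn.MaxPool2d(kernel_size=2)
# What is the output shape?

Input shape: (2, 191, 19, 105)
Output shape: (2, 191, 9, 52)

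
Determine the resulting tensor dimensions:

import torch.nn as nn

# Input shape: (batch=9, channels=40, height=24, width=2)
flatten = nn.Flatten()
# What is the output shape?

Input shape: (9, 40, 24, 2)
Output shape: (9, 1920)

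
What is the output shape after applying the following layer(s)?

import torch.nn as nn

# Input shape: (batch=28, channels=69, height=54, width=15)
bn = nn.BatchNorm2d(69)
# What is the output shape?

Input shape: (28, 69, 54, 15)
Output shape: (28, 69, 54, 15)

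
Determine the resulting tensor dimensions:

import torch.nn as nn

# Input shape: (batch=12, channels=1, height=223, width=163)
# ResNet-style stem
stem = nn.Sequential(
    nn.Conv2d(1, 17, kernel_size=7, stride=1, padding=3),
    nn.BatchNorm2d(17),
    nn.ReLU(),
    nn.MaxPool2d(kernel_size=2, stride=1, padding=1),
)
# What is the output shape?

Input shape: (12, 1, 223, 163)
  -> after Conv2d 7x7 stride=1: (12, 17, 223, 163)
Output shape: (12, 17, 224, 164)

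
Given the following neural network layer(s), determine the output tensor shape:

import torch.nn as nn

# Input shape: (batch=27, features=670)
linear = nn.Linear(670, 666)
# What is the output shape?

Input shape: (27, 670)
Output shape: (27, 666)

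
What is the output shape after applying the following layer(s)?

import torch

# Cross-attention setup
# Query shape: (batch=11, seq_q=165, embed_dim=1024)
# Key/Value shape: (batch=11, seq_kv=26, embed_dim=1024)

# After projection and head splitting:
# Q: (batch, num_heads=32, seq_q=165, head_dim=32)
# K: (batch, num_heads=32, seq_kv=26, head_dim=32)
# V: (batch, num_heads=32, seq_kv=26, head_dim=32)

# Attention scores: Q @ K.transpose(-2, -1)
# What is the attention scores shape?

Input shape: (11, 165, 1024)
Output shape: (11, 32, 165, 26)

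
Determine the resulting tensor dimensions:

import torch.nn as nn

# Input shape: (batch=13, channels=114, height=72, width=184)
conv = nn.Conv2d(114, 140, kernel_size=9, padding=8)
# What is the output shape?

Input shape: (13, 114, 72, 184)
Output shape: (13, 140, 80, 192)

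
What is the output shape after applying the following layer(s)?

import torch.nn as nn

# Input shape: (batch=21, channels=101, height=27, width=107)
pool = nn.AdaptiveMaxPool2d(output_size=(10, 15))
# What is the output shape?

Input shape: (21, 101, 27, 107)
Output shape: (21, 101, 10, 15)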